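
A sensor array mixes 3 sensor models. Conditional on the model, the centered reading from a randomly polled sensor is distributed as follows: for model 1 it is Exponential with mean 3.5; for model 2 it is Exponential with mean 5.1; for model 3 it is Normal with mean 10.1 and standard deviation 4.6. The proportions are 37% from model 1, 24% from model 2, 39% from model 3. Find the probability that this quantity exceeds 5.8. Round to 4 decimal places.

Conditional on each model, P(X > 5.8): 1: 0.190683; 2: 0.320698; 3: 0.82505.
By total probability, P(X > 5.8) = 0.37·0.190683 + 0.24·0.320698 + 0.39·0.82505 = 0.46929.

0.4693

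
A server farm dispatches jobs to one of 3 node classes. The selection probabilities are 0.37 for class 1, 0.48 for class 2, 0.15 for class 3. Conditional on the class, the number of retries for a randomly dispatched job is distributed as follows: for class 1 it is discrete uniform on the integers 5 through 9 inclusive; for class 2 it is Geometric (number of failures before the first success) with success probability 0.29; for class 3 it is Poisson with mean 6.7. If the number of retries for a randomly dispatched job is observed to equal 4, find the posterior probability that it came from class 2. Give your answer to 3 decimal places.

0.695

Likelihoods P(X=4 | ·): 1: 0; 2: 0.0736939; 3: 0.103351.
Posterior ∝ prior × likelihood. Numerator for 2: 0.48·0.0736939 = 0.0353731.
Normalizing constant: 0.37·0 + 0.48·0.0736939 + 0.15·0.103351 = 0.0508757.
P(2 | observation) = 0.0353731 / 0.0508757 = 0.695284.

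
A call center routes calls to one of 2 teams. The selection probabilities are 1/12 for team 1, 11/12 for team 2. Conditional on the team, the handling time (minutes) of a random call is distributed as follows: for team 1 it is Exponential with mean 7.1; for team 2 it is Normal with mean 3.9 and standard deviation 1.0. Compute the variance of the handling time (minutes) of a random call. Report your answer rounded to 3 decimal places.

Per component, 1: μ=7.1, E[X²]=100.82; 2: μ=3.9, E[X²]=16.21.
E[X] = 0.0833333·7.1 + 0.916667·3.9 = 4.16667.
E[X²] = 0.0833333·100.82 + 0.916667·16.21 = 23.2608.
Var(X) = E[X²] − (E[X])² = 23.2608 − 17.3611 = 5.89972.

5.900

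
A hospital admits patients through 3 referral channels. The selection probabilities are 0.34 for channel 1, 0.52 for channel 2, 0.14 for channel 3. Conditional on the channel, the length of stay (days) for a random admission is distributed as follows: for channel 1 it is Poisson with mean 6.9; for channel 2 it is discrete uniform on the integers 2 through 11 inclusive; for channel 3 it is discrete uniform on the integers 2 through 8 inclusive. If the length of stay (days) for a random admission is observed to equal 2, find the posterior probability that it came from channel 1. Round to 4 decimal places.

Likelihoods P(X=2 | ·): 1: 0.0239903; 2: 0.1; 3: 0.142857.
Posterior ∝ prior × likelihood. Numerator for 1: 0.34·0.0239903 = 0.00815671.
Normalizing constant: 0.34·0.0239903 + 0.52·0.1 + 0.14·0.142857 = 0.0801567.
P(1 | observation) = 0.00815671 / 0.0801567 = 0.10176.

0.1018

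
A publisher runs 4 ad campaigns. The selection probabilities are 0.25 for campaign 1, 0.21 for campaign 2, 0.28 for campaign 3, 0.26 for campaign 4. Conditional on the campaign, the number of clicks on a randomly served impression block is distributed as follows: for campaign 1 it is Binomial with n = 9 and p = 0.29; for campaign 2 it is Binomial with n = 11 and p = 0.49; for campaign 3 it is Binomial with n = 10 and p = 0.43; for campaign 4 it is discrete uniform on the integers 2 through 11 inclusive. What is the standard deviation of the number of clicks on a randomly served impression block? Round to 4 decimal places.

Per component, 1: μ=2.61, E[X²]=8.6652; 2: μ=5.39, E[X²]=31.801; 3: μ=4.3, E[X²]=20.941; 4: μ=6.5, E[X²]=50.5.
E[X] = 0.25·2.61 + 0.21·5.39 + 0.28·4.3 + 0.26·6.5 = 4.6784.
E[X²] = 0.25·8.6652 + 0.21·31.801 + 0.28·20.941 + 0.26·50.5 = 27.838.
Var(X) = E[X²] − (E[X])² = 27.838 − 21.8874 = 5.95056.
SD(X) = √5.95056 = 2.43938.

2.4394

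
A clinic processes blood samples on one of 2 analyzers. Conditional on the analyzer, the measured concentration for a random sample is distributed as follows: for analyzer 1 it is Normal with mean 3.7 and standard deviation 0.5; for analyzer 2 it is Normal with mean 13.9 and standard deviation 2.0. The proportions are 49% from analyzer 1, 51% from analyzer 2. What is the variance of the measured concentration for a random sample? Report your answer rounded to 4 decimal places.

Per component, 1: μ=3.7, E[X²]=13.94; 2: μ=13.9, E[X²]=197.21.
E[X] = 0.49·3.7 + 0.51·13.9 = 8.902.
E[X²] = 0.49·13.94 + 0.51·197.21 = 107.408.
Var(X) = E[X²] − (E[X])² = 107.408 − 79.2456 = 28.1621.

28.1621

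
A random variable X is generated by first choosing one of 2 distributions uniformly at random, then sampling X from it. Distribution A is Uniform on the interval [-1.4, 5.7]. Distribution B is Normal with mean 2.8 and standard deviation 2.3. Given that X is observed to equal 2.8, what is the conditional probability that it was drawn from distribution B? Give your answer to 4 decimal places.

0.5519

Likelihoods f(2.8 | ·): A: 0.140845; B: 0.173453.
Posterior ∝ prior × likelihood. Numerator for B: 0.5·0.173453 = 0.0867266.
Normalizing constant: 0.5·0.140845 + 0.5·0.173453 = 0.157149.
P(B | observation) = 0.0867266 / 0.157149 = 0.551874.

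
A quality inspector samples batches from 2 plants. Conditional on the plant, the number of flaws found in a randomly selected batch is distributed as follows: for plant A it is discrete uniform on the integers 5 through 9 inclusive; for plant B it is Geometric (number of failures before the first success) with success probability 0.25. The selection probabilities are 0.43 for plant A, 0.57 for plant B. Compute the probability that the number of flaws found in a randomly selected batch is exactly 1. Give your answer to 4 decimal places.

Conditional on each plant, P(X = 1): A: 0; B: 0.1875.
By total probability, P(X = 1) = 0.43·0 + 0.57·0.1875 = 0.106875.

0.1069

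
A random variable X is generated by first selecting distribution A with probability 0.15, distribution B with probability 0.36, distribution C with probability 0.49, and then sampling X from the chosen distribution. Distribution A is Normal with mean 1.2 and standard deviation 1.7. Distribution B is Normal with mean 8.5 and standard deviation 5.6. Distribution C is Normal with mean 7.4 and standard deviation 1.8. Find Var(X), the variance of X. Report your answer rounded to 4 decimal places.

19.2271

Per component, A: μ=1.2, E[X²]=4.33; B: μ=8.5, E[X²]=103.61; C: μ=7.4, E[X²]=58.
E[X] = 0.15·1.2 + 0.36·8.5 + 0.49·7.4 = 6.866.
E[X²] = 0.15·4.33 + 0.36·103.61 + 0.49·58 = 66.3691.
Var(X) = E[X²] − (E[X])² = 66.3691 − 47.142 = 19.2271.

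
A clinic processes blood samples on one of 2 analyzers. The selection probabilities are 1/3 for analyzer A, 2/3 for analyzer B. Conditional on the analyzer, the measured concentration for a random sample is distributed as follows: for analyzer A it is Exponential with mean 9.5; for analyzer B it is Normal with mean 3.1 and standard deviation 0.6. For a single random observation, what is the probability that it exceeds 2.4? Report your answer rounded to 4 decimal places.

Conditional on each analyzer, P(X > 2.4): A: 0.776754; B: 0.878327.
By total probability, P(X > 2.4) = 0.333333·0.776754 + 0.666667·0.878327 = 0.84447.

0.8445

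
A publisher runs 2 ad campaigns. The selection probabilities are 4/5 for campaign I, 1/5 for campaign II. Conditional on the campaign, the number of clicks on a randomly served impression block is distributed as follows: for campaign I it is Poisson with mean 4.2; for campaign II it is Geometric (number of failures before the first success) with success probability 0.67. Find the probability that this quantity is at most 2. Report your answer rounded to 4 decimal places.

Conditional on each campaign, P(X ≤ 2): I: 0.210238; II: 0.964063.
By total probability, P(X ≤ 2) = 0.8·0.210238 + 0.2·0.964063 = 0.361003.

0.3610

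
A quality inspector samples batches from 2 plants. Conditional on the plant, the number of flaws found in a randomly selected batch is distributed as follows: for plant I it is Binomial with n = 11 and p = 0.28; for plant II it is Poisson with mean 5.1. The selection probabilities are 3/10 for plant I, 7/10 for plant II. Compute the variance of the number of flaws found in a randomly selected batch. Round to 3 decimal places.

Per component, I: μ=3.08, E[X²]=11.704; II: μ=5.1, E[X²]=31.11.
E[X] = 0.3·3.08 + 0.7·5.1 = 4.494.
E[X²] = 0.3·11.704 + 0.7·31.11 = 25.2882.
Var(X) = E[X²] − (E[X])² = 25.2882 − 20.196 = 5.09216.

5.092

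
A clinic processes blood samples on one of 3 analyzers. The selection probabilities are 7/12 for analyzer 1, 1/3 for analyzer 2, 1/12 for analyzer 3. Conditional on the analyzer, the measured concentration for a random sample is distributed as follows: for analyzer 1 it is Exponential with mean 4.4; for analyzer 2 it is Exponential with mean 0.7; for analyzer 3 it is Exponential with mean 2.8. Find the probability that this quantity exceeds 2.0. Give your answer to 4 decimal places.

0.4302

Conditional on each analyzer, P(X > 2.0): 1: 0.634736; 2: 0.0574326; 3: 0.489542.
By total probability, P(X > 2.0) = 0.583333·0.634736 + 0.333333·0.0574326 + 0.0833333·0.489542 = 0.430202.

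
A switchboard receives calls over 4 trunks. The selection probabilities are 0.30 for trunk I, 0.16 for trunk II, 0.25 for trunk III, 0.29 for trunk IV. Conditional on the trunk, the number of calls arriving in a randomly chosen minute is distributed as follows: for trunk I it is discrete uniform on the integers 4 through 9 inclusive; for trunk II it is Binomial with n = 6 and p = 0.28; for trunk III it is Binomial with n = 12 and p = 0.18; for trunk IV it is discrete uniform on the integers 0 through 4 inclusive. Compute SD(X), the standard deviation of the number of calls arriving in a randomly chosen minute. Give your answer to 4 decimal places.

Per component, I: μ=6.5, E[X²]=45.1667; II: μ=1.68, E[X²]=4.032; III: μ=2.16, E[X²]=6.4368; IV: μ=2, E[X²]=6.
E[X] = 0.3·6.5 + 0.16·1.68 + 0.25·2.16 + 0.29·2 = 3.3388.
E[X²] = 0.3·45.1667 + 0.16·4.032 + 0.25·6.4368 + 0.29·6 = 17.5443.
Var(X) = E[X²] − (E[X])² = 17.5443 − 11.1476 = 6.39673.
SD(X) = √6.39673 = 2.52918.

2.5292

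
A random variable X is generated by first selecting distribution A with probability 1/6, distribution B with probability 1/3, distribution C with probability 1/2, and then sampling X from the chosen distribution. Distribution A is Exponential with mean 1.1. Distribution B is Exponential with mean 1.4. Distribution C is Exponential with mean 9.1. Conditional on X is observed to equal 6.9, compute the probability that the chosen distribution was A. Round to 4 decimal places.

Likelihoods f(6.9 | ·): A: 0.00171552; B: 0.00516917; C: 0.0514824.
Posterior ∝ prior × likelihood. Numerator for A: 0.166667·0.00171552 = 0.00028592.
Normalizing constant: 0.166667·0.00171552 + 0.333333·0.00516917 + 0.5·0.0514824 = 0.0277502.
P(A | observation) = 0.00028592 / 0.0277502 = 0.0103034.

0.0103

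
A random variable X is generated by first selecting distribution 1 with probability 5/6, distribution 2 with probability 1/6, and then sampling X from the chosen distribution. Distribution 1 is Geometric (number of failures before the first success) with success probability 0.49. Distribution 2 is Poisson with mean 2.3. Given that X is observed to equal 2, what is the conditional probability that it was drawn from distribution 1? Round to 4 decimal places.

0.7061

Likelihoods P(X=2 | ·): 1: 0.127449; 2: 0.265185.
Posterior ∝ prior × likelihood. Numerator for 1: 0.833333·0.127449 = 0.106208.
Normalizing constant: 0.833333·0.127449 + 0.166667·0.265185 = 0.150405.
P(1 | observation) = 0.106208 / 0.150405 = 0.706144.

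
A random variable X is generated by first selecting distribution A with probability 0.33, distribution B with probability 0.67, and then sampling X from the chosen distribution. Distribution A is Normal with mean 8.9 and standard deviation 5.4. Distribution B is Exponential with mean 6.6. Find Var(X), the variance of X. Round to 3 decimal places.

Per component, A: μ=8.9, E[X²]=108.37; B: μ=6.6, E[X²]=87.12.
E[X] = 0.33·8.9 + 0.67·6.6 = 7.359.
E[X²] = 0.33·108.37 + 0.67·87.12 = 94.1325.
Var(X) = E[X²] − (E[X])² = 94.1325 − 54.1549 = 39.9776.

39.978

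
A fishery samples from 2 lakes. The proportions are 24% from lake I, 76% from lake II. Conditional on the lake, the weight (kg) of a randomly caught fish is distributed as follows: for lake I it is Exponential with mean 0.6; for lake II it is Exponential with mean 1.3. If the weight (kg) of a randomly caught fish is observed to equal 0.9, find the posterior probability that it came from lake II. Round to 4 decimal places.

0.7662

Likelihoods f(0.9 | ·): I: 0.371884; II: 0.384938.
Posterior ∝ prior × likelihood. Numerator for II: 0.76·0.384938 = 0.292553.
Normalizing constant: 0.24·0.371884 + 0.76·0.384938 = 0.381805.
P(II | observation) = 0.292553 / 0.381805 = 0.766237.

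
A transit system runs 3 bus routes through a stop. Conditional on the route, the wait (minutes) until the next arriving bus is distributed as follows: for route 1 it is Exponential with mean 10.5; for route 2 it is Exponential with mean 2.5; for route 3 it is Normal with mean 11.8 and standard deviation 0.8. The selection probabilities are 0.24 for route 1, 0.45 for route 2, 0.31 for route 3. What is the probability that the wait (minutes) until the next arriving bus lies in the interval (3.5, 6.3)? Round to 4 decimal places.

0.1150

Conditional on each route, P(3.5 < X < 6.3): 1: 0.16772; 2: 0.166137; 3: 3.09952e-12.
By total probability, P(3.5 < X < 6.3) = 0.24·0.16772 + 0.45·0.166137 + 0.31·3.09952e-12 = 0.115015.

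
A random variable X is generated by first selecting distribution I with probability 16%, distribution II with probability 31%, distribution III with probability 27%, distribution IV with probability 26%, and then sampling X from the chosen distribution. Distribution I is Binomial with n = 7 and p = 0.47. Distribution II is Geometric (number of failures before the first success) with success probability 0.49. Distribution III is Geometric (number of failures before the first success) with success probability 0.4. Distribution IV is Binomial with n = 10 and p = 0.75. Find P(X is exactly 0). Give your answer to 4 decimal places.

0.2618

Conditional on each component, P(X = 0): I: 0.0117471; II: 0.49; III: 0.4; IV: 9.53674e-07.
By total probability, P(X = 0) = 0.16·0.0117471 + 0.31·0.49 + 0.27·0.4 + 0.26·9.53674e-07 = 0.26178.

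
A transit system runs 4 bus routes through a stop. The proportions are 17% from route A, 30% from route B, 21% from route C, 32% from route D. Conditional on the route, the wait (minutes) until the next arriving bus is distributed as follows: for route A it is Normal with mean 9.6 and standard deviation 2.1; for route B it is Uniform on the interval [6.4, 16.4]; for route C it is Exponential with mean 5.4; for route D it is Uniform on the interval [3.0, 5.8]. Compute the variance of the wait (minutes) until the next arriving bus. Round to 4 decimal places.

18.8875

Per component, A: μ=9.6, E[X²]=96.57; B: μ=11.4, E[X²]=138.293; C: μ=5.4, E[X²]=58.32; D: μ=4.4, E[X²]=20.0133.
E[X] = 0.17·9.6 + 0.3·11.4 + 0.21·5.4 + 0.32·4.4 = 7.594.
E[X²] = 0.17·96.57 + 0.3·138.293 + 0.21·58.32 + 0.32·20.0133 = 76.5564.
Var(X) = E[X²] − (E[X])² = 76.5564 − 57.6688 = 18.8875.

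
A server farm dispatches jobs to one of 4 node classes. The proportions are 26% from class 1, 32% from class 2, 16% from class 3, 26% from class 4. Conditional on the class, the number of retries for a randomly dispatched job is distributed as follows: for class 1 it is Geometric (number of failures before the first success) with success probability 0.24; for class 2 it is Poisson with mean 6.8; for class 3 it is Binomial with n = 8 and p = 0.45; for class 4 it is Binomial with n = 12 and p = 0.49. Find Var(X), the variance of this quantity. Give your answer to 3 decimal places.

Per component, 1: μ=3.16667, E[X²]=23.2222; 2: μ=6.8, E[X²]=53.04; 3: μ=3.6, E[X²]=14.94; 4: μ=5.88, E[X²]=37.5732.
E[X] = 0.26·3.16667 + 0.32·6.8 + 0.16·3.6 + 0.26·5.88 = 5.10413.
E[X²] = 0.26·23.2222 + 0.32·53.04 + 0.16·14.94 + 0.26·37.5732 = 35.17.
Var(X) = E[X²] − (E[X])² = 35.17 − 26.0522 = 9.11783.

9.118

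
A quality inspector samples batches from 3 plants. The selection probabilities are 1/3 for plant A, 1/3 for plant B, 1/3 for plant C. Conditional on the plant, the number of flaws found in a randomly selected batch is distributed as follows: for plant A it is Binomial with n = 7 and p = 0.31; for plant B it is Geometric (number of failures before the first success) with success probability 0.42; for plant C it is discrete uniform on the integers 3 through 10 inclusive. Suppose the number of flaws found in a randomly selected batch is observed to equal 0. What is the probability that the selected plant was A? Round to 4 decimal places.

Likelihoods P(X=0 | ·): A: 0.0744635; B: 0.42; C: 0.
Posterior ∝ prior × likelihood. Numerator for A: 0.333333·0.0744635 = 0.0248212.
Normalizing constant: 0.333333·0.0744635 + 0.333333·0.42 + 0.333333·0 = 0.164821.
P(A | observation) = 0.0248212 / 0.164821 = 0.150595.

0.1506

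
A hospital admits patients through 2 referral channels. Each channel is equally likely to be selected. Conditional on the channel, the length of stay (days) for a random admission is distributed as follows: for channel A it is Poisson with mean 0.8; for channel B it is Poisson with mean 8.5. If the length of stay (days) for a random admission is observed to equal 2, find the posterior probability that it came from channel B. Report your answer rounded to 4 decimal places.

0.0486

Likelihoods P(X=2 | ·): A: 0.143785; B: 0.00735029.
Posterior ∝ prior × likelihood. Numerator for B: 0.5·0.00735029 = 0.00367515.
Normalizing constant: 0.5·0.143785 + 0.5·0.00735029 = 0.0755678.
P(B | observation) = 0.00367515 / 0.0755678 = 0.0486338.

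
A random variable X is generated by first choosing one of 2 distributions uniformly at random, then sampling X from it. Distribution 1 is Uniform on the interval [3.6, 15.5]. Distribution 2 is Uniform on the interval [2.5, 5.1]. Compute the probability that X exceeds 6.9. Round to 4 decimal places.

0.3613

Conditional on each component, P(X > 6.9): 1: 0.722689; 2: 0.
By total probability, P(X > 6.9) = 0.5·0.722689 + 0.5·0 = 0.361345.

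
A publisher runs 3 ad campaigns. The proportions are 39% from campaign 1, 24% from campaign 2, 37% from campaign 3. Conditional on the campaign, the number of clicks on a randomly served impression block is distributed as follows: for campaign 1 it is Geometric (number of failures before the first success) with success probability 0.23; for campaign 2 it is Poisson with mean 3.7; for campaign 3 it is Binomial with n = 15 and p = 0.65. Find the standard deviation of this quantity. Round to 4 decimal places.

4.1236

Per component, 1: μ=3.34783, E[X²]=25.7637; 2: μ=3.7, E[X²]=17.39; 3: μ=9.75, E[X²]=98.475.
E[X] = 0.39·3.34783 + 0.24·3.7 + 0.37·9.75 = 5.80115.
E[X²] = 0.39·25.7637 + 0.24·17.39 + 0.37·98.475 = 50.6572.
Var(X) = E[X²] − (E[X])² = 50.6572 − 33.6534 = 17.0038.
SD(X) = √17.0038 = 4.12357.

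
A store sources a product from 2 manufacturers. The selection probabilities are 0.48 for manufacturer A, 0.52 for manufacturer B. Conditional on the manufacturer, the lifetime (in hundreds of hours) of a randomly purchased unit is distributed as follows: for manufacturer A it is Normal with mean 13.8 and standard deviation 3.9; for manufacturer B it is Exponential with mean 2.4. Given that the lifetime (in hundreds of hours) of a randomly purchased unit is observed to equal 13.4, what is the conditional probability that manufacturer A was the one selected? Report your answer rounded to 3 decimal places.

Likelihoods f(13.4 | ·): A: 0.101756; B: 0.00156667.
Posterior ∝ prior × likelihood. Numerator for A: 0.48·0.101756 = 0.048843.
Normalizing constant: 0.48·0.101756 + 0.52·0.00156667 = 0.0496577.
P(A | observation) = 0.048843 / 0.0496577 = 0.983594.

0.984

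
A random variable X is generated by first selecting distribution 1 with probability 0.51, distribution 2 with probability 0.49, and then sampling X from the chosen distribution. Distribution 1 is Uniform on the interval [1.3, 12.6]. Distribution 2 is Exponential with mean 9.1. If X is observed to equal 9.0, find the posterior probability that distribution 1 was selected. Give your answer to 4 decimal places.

0.6926

Likelihoods f(9.0 | ·): 1: 0.0884956; 2: 0.040873.
Posterior ∝ prior × likelihood. Numerator for 1: 0.51·0.0884956 = 0.0451327.
Normalizing constant: 0.51·0.0884956 + 0.49·0.040873 = 0.0651605.
P(1 | observation) = 0.0451327 / 0.0651605 = 0.692639.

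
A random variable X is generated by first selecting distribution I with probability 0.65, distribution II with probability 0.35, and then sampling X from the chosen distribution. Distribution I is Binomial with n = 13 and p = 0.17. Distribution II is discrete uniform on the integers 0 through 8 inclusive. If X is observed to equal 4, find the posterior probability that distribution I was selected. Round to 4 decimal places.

Likelihoods P(X=4 | ·): I: 0.111636; II: 0.111111.
Posterior ∝ prior × likelihood. Numerator for I: 0.65·0.111636 = 0.0725634.
Normalizing constant: 0.65·0.111636 + 0.35·0.111111 = 0.111452.
P(I | observation) = 0.0725634 / 0.111452 = 0.651072.

0.6511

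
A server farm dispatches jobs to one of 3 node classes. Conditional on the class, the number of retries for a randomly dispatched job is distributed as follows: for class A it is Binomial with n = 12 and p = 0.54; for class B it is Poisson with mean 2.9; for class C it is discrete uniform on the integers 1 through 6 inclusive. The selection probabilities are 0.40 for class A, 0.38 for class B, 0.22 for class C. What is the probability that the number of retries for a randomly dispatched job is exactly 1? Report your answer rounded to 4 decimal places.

0.0978

Conditional on each class, P(X = 1): A: 0.00126448; B: 0.159567; C: 0.166667.
By total probability, P(X = 1) = 0.4·0.00126448 + 0.38·0.159567 + 0.22·0.166667 = 0.097808.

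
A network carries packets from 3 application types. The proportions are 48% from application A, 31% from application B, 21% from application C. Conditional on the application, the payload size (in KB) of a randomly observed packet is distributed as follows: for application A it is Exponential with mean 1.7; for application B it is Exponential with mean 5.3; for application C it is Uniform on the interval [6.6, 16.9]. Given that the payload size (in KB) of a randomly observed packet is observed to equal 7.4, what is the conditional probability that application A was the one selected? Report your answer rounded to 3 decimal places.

0.094

Likelihoods f(7.4 | ·): A: 0.00756995; B: 0.0467036; C: 0.0970874.
Posterior ∝ prior × likelihood. Numerator for A: 0.48·0.00756995 = 0.00363357.
Normalizing constant: 0.48·0.00756995 + 0.31·0.0467036 + 0.21·0.0970874 = 0.0385001.
P(A | observation) = 0.00363357 / 0.0385001 = 0.0943784.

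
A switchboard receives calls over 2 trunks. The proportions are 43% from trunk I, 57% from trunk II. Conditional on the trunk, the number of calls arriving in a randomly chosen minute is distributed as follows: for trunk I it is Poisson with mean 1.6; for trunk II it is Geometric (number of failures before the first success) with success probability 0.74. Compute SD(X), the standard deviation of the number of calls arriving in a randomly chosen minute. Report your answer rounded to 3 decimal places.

Per component, I: μ=1.6, E[X²]=4.16; II: μ=0.351351, E[X²]=0.598247.
E[X] = 0.43·1.6 + 0.57·0.351351 = 0.88827.
E[X²] = 0.43·4.16 + 0.57·0.598247 = 2.1298.
Var(X) = E[X²] − (E[X])² = 2.1298 − 0.789024 = 1.34078.
SD(X) = √1.34078 = 1.15792.

1.158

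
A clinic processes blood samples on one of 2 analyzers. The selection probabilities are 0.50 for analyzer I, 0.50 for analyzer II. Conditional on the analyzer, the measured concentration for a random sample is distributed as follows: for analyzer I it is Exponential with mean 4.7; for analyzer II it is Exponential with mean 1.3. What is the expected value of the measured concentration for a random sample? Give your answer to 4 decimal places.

3.0000

Component means — I: 4.7; II: 1.3.
E[X] = 0.5·4.7 + 0.5·1.3 = 3.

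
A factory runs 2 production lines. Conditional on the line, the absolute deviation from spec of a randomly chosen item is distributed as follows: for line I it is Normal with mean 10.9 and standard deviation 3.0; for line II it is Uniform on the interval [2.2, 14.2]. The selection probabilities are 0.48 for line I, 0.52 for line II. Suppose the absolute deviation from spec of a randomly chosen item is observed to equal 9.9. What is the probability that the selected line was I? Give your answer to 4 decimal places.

0.5822

Likelihoods f(9.9 | ·): I: 0.125794; II: 0.0833333.
Posterior ∝ prior × likelihood. Numerator for I: 0.48·0.125794 = 0.0603813.
Normalizing constant: 0.48·0.125794 + 0.52·0.0833333 = 0.103715.
P(I | observation) = 0.0603813 / 0.103715 = 0.582187.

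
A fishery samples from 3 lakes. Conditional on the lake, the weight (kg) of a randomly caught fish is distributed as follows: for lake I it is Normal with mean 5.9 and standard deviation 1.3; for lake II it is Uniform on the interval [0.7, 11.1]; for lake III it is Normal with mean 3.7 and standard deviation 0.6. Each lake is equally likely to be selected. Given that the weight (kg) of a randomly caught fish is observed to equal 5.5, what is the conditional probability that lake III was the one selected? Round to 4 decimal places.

Likelihoods f(5.5 | ·): I: 0.29269; II: 0.0961538; III: 0.00738641.
Posterior ∝ prior × likelihood. Numerator for III: 0.333333·0.00738641 = 0.00246214.
Normalizing constant: 0.333333·0.29269 + 0.333333·0.0961538 + 0.333333·0.00738641 = 0.132077.
P(III | observation) = 0.00246214 / 0.132077 = 0.0186417.

0.0186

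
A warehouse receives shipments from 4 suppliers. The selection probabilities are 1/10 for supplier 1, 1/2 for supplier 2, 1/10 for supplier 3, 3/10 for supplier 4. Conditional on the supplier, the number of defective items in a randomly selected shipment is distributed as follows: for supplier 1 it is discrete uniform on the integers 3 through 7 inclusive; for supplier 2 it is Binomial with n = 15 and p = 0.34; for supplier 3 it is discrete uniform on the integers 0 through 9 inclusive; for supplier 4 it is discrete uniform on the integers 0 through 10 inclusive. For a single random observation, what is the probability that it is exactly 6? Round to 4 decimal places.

Conditional on each supplier, P(X = 6): 1: 0.2; 2: 0.183727; 3: 0.1; 4: 0.0909091.
By total probability, P(X = 6) = 0.1·0.2 + 0.5·0.183727 + 0.1·0.1 + 0.3·0.0909091 = 0.149136.

0.1491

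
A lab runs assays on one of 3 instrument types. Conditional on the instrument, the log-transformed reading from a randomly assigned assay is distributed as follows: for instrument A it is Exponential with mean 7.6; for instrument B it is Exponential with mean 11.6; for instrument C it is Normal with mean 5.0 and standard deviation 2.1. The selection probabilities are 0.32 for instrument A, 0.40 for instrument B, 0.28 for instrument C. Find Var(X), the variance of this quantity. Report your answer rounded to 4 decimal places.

81.0744

Per component, A: μ=7.6, E[X²]=115.52; B: μ=11.6, E[X²]=269.12; C: μ=5, E[X²]=29.41.
E[X] = 0.32·7.6 + 0.4·11.6 + 0.28·5 = 8.472.
E[X²] = 0.32·115.52 + 0.4·269.12 + 0.28·29.41 = 152.849.
Var(X) = E[X²] − (E[X])² = 152.849 − 71.7748 = 81.0744.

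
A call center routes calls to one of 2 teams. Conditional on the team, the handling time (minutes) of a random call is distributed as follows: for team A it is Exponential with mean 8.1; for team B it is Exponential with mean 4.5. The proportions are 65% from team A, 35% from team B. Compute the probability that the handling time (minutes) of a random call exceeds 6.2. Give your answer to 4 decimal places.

0.3906

Conditional on each team, P(X > 6.2): A: 0.465133; B: 0.252138.
By total probability, P(X > 6.2) = 0.65·0.465133 + 0.35·0.252138 = 0.390585.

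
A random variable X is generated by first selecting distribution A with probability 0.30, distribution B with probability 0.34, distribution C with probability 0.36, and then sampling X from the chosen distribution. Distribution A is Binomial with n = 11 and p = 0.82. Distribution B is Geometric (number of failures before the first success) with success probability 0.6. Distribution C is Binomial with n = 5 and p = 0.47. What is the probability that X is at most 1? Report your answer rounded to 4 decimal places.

Conditional on each component, P(X ≤ 1): A: 3.28483e-07; B: 0.84; C: 0.227246.
By total probability, P(X ≤ 1) = 0.3·3.28483e-07 + 0.34·0.84 + 0.36·0.227246 = 0.367409.

0.3674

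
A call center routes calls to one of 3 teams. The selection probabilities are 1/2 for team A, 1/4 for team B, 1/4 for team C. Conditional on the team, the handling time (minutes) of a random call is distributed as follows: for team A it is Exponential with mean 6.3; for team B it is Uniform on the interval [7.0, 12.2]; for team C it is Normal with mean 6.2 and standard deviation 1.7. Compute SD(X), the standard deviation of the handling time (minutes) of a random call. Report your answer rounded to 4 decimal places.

Per component, A: μ=6.3, E[X²]=79.38; B: μ=9.6, E[X²]=94.4133; C: μ=6.2, E[X²]=41.33.
E[X] = 0.5·6.3 + 0.25·9.6 + 0.25·6.2 = 7.1.
E[X²] = 0.5·79.38 + 0.25·94.4133 + 0.25·41.33 = 73.6258.
Var(X) = E[X²] − (E[X])² = 73.6258 − 50.41 = 23.2158.
SD(X) = √23.2158 = 4.81828.

4.8183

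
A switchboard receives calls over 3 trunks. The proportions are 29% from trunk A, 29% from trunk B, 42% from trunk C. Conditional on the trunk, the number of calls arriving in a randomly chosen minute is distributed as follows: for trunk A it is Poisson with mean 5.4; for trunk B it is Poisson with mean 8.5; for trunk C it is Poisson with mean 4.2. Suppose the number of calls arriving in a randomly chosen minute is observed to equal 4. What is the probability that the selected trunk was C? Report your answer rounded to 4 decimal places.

0.5796

Likelihoods P(X=4 | ·): A: 0.16002; B: 0.0442549; C: 0.194424.
Posterior ∝ prior × likelihood. Numerator for C: 0.42·0.194424 = 0.0816579.
Normalizing constant: 0.29·0.16002 + 0.29·0.0442549 + 0.42·0.194424 = 0.140898.
P(C | observation) = 0.0816579 / 0.140898 = 0.579555.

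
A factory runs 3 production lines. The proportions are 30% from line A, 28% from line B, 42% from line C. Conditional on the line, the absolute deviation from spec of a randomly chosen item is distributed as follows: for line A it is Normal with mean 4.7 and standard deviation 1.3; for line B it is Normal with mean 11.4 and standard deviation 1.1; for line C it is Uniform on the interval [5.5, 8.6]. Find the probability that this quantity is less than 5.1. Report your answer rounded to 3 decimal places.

Conditional on each line, P(X < 5.1): A: 0.620842; B: 5.1029e-09; C: 0.
By total probability, P(X < 5.1) = 0.3·0.620842 + 0.28·5.1029e-09 + 0.42·0 = 0.186253.

0.186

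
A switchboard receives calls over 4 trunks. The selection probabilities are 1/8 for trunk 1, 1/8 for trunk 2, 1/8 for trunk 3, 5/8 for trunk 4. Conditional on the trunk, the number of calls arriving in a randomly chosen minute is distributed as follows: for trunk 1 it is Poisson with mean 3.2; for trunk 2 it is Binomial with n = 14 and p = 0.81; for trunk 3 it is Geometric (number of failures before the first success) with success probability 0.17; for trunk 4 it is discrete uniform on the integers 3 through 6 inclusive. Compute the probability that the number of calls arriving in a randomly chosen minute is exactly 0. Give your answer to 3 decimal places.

Conditional on each trunk, P(X = 0): 1: 0.0407622; 2: 7.99007e-11; 3: 0.17; 4: 0.
By total probability, P(X = 0) = 0.125·0.0407622 + 0.125·7.99007e-11 + 0.125·0.17 + 0.625·0 = 0.0263453.

0.026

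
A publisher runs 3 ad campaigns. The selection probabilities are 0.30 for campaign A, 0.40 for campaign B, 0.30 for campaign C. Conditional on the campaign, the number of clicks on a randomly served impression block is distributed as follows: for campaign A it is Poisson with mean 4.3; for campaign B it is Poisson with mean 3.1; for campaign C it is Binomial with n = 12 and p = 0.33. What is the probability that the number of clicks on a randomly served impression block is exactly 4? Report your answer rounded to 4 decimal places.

0.1988

Conditional on each campaign, P(X = 4): A: 0.193284; B: 0.17335; C: 0.238374.
By total probability, P(X = 4) = 0.3·0.193284 + 0.4·0.17335 + 0.3·0.238374 = 0.198837.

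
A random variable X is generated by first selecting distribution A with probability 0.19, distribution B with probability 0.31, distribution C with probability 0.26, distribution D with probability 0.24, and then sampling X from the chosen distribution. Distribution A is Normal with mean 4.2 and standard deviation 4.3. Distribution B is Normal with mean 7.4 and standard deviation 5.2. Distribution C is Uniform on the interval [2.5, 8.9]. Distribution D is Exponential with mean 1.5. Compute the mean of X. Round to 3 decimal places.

4.934

Component means — A: 4.2; B: 7.4; C: 5.7; D: 1.5.
E[X] = 0.19·4.2 + 0.31·7.4 + 0.26·5.7 + 0.24·1.5 = 4.934.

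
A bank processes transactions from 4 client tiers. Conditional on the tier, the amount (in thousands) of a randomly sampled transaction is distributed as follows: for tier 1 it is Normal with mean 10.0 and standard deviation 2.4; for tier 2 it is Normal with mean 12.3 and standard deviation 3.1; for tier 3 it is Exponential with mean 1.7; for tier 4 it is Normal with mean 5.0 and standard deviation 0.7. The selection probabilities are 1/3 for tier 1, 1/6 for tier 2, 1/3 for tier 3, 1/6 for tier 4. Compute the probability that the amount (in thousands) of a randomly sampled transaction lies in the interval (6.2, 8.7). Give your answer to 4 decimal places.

Conditional on each tier, P(6.2 < X < 8.7): 1: 0.237351; 2: 0.0982131; 3: 0.0200776; 4: 0.0432381.
By total probability, P(6.2 < X < 8.7) = 0.333333·0.237351 + 0.166667·0.0982131 + 0.333333·0.0200776 + 0.166667·0.0432381 = 0.109385.

0.1094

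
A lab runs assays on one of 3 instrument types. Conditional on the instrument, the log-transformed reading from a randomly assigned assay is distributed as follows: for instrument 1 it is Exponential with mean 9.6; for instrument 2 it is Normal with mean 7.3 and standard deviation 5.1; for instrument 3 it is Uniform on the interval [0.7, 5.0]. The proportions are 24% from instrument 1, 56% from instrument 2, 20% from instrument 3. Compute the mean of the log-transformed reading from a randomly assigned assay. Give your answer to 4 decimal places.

Component means — 1: 9.6; 2: 7.3; 3: 2.85.
E[X] = 0.24·9.6 + 0.56·7.3 + 0.2·2.85 = 6.962.

6.9620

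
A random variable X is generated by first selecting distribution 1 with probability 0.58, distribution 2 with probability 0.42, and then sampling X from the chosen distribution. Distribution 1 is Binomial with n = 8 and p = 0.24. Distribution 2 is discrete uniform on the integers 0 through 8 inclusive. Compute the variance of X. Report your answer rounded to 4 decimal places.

4.7002

Per component, 1: μ=1.92, E[X²]=5.1456; 2: μ=4, E[X²]=22.6667.
E[X] = 0.58·1.92 + 0.42·4 = 2.7936.
E[X²] = 0.58·5.1456 + 0.42·22.6667 = 12.5044.
Var(X) = E[X²] − (E[X])² = 12.5044 − 7.8042 = 4.70025.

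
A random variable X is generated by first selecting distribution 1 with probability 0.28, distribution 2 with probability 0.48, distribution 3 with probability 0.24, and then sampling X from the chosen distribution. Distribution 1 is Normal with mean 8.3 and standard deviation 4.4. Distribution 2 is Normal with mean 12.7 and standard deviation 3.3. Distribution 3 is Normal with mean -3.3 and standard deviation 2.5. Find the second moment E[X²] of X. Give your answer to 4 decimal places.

For each component E[X²] = Var + (mean)², giving 1: 88.25; 2: 172.18; 3: 17.14.
Overall E[X²] = 0.28·88.25 + 0.48·172.18 + 0.24·17.14 = 111.47.

111.4700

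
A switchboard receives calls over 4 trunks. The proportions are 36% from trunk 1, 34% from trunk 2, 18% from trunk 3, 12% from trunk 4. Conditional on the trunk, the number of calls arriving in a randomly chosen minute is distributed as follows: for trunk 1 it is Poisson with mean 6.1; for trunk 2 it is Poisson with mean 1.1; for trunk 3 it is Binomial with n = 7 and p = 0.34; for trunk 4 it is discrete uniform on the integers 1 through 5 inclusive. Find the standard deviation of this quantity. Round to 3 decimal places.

Per component, 1: μ=6.1, E[X²]=43.31; 2: μ=1.1, E[X²]=2.31; 3: μ=2.38, E[X²]=7.2352; 4: μ=3, E[X²]=11.
E[X] = 0.36·6.1 + 0.34·1.1 + 0.18·2.38 + 0.12·3 = 3.3584.
E[X²] = 0.36·43.31 + 0.34·2.31 + 0.18·7.2352 + 0.12·11 = 18.9993.
Var(X) = E[X²] − (E[X])² = 18.9993 − 11.2789 = 7.72049.
SD(X) = √7.72049 = 2.77858.

2.779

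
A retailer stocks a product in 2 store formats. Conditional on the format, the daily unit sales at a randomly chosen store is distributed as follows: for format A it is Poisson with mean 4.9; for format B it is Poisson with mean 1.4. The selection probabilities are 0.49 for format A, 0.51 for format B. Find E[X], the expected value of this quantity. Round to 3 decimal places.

3.115

Component means — A: 4.9; B: 1.4.
E[X] = 0.49·4.9 + 0.51·1.4 = 3.115.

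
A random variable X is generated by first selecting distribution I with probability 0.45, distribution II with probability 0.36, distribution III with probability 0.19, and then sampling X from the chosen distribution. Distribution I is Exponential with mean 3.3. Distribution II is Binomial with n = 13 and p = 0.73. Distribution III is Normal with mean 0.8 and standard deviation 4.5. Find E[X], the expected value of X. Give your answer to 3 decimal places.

5.053

Component means — I: 3.3; II: 9.49; III: 0.8.
E[X] = 0.45·3.3 + 0.36·9.49 + 0.19·0.8 = 5.0534.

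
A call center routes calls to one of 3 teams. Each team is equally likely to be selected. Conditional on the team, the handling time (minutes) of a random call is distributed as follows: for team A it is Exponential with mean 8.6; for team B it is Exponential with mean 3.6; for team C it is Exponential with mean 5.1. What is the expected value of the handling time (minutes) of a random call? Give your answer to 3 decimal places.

Component means — A: 8.6; B: 3.6; C: 5.1.
E[X] = 0.333333·8.6 + 0.333333·3.6 + 0.333333·5.1 = 5.76667.

5.767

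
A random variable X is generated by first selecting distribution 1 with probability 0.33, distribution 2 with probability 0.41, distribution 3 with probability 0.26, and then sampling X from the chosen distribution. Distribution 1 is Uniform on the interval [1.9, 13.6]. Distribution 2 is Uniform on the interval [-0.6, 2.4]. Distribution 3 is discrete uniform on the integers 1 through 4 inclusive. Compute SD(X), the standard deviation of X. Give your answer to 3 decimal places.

3.658

Per component, 1: μ=7.75, E[X²]=71.47; 2: μ=0.9, E[X²]=1.56; 3: μ=2.5, E[X²]=7.5.
E[X] = 0.33·7.75 + 0.41·0.9 + 0.26·2.5 = 3.5765.
E[X²] = 0.33·71.47 + 0.41·1.56 + 0.26·7.5 = 26.1747.
Var(X) = E[X²] − (E[X])² = 26.1747 − 12.7914 = 13.3833.
SD(X) = √13.3833 = 3.65833.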